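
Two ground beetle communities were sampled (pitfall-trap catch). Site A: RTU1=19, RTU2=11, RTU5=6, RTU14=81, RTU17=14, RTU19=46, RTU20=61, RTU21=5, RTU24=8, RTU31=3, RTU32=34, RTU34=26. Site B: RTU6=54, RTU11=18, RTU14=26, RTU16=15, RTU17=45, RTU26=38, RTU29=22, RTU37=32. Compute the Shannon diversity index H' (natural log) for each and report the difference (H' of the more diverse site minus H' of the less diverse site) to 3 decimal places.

0.105

Site A: N=314, proportions 0.06051, 0.03503, 0.01911, 0.25796, 0.04459, 0.1465, 0.19427, 0.01592, 0.02548, 0.00955, 0.10828, 0.0828, giving H' = 2.10151 (working shown to 5 dp, full precision carried).
Site B: N=250, proportions 0.216, 0.072, 0.104, 0.06, 0.18, 0.152, 0.088, 0.128, giving H' = 1.99667.
Difference = |2.10151 − 1.99667| = 0.10484, i.e. 0.105 to 3 decimal places.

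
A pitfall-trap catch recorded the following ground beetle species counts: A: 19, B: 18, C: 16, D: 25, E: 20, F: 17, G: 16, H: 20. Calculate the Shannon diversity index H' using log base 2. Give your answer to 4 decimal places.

Total N = 19+18+16+25+20+17+16+20 = 151, so the proportions are 0.125828, 0.119205, 0.10596, 0.165563, 0.13245, 0.112583, 0.10596, 0.13245 (working shown to 6 dp, full precision carried).
Each pᵢ log₂ pᵢ term: 0.125828×(-2.990477)=-0.376285, 0.119205×(-3.068480)=-0.365779, 0.10596×(-3.238405)=-0.343142, 0.165563×(-2.594549)=-0.429561, 0.13245×(-2.916477)=-0.386288, 0.112583×(-3.150942)=-0.354742, 0.10596×(-3.238405)=-0.343142, 0.13245×(-2.916477)=-0.386288.
Sum = -2.985228, so H' = 2.9852.

2.9852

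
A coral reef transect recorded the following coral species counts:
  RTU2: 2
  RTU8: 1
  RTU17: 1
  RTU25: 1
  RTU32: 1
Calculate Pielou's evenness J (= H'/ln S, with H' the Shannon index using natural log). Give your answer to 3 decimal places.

Total N = 2+1+1+1+1 = 6, so the proportions are 0.33333, 0.16667, 0.16667, 0.16667, 0.16667 (working shown to 5 dp, full precision carried).
H' = −Σ pᵢ ln pᵢ = −((-0.36620) + (-0.29863) + (-0.29863) + (-0.29863) + (-0.29863)) = 1.56071.
With S = 5 species, ln S = 1.60944, so J = 1.56071/1.60944 = 0.96972, i.e. 0.970 to 3 decimal places.

0.970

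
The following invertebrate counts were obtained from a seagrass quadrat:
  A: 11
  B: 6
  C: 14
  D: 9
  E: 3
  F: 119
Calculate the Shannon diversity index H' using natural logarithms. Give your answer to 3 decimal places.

Total N = 11+6+14+9+3+119 = 162, so the proportions are 0.0679, 0.03704, 0.08642, 0.05556, 0.01852, 0.73457 (working shown to 5 dp, full precision carried).
Each pᵢ ln pᵢ term: 0.0679×(-2.68970)=-0.18263, 0.03704×(-3.29584)=-0.12207, 0.08642×(-2.44854)=-0.21160, 0.05556×(-2.89037)=-0.16058, 0.01852×(-3.98898)=-0.07387, 0.73457×(-0.30847)=-0.22659.
Sum = -0.97734, so H' = 0.977.

0.977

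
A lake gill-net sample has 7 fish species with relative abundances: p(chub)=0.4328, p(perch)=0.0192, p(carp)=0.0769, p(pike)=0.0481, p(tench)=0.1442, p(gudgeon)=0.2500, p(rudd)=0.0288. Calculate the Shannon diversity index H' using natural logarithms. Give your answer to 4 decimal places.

Each pᵢ ln pᵢ term (working shown to 6 dp, full precision carried): 0.4328×(-0.837480)=-0.362461, 0.0192×(-3.952845)=-0.075895, 0.0769×(-2.565249)=-0.197268, 0.0481×(-3.034473)=-0.145958, 0.1442×(-1.936554)=-0.279251, 0.25×(-1.386294)=-0.346574, 0.0288×(-3.547380)=-0.102165.
Sum = -1.509571, so H' = 1.5096.

1.5096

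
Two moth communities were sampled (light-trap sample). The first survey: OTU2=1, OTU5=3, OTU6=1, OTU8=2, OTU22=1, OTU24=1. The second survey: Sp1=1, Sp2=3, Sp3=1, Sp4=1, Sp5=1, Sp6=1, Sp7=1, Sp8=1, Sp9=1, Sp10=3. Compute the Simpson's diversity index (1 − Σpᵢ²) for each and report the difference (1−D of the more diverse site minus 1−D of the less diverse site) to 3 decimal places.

0.077

The first survey: N=9, proportions 0.11111111, 0.33333333, 0.11111111, 0.22222222, 0.11111111, 0.11111111, giving 1−D = 0.79012346 (working shown to 8 dp, full precision carried).
The second survey: N=14, proportions 0.07142857, 0.21428571, 0.07142857, 0.07142857, 0.07142857, 0.07142857, 0.07142857, 0.07142857, 0.07142857, 0.21428571, giving 1−D = 0.86734694.
Difference = |0.79012346 − 0.86734694| = 0.07722348, i.e. 0.077 to 3 decimal places.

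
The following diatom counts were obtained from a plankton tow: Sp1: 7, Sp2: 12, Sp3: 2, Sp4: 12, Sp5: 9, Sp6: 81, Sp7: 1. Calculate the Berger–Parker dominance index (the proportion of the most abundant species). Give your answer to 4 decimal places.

Total N = 7+12+2+12+9+81+1 = 124, so the proportions are 0.056452, 0.096774, 0.016129, 0.096774, 0.072581, 0.653226, 0.008065 (working shown to 6 dp, full precision carried).
The largest proportion is 0.653226, i.e. d = 0.6532 to 4 decimal places.

0.6532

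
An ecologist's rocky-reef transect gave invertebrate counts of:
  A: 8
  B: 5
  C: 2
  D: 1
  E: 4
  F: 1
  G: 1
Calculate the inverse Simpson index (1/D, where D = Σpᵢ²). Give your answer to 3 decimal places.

Total N = 8+5+2+1+4+1+1 = 22, so the proportions are 0.3636364, 0.2272727, 0.0909091, 0.0454545, 0.1818182, 0.0454545, 0.0454545 (working shown to 7 dp, full precision carried).
D = 0.3636364² + 0.2272727² + 0.0909091² + 0.0454545² + 0.1818182² + 0.0454545² + 0.0454545² = 0.1322314 + 0.0516529 + 0.0082645 + 0.0020661 + 0.0330579 + 0.0020661 + 0.0020661 = 0.2314050.
So 1/D = 4.32143, i.e. 4.321 to 3 decimal places.

4.321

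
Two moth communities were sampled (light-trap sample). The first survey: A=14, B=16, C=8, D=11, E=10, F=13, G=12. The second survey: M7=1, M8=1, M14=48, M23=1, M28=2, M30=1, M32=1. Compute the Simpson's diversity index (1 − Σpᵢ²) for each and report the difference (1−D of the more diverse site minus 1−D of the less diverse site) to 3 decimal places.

0.616

The first survey: N=84, proportions 0.16667, 0.19048, 0.09524, 0.13095, 0.11905, 0.15476, 0.14286, giving 1−D = 0.85119 (working shown to 5 dp, full precision carried).
The second survey: N=55, proportions 0.01818, 0.01818, 0.87273, 0.01818, 0.03636, 0.01818, 0.01818, giving 1−D = 0.23537.
Difference = |0.85119 − 0.23537| = 0.61582, i.e. 0.616 to 3 decimal places.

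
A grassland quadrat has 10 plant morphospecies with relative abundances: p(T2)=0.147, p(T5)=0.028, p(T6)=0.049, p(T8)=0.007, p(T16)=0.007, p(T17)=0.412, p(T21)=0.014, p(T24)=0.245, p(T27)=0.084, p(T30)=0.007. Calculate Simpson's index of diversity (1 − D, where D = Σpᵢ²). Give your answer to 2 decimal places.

D = 0.147² + 0.028² + 0.049² + 0.007² + 0.007² + 0.412² + 0.014² + 0.245² + 0.084² + 0.007² = 0.0216 + 0.0008 + 0.0024 + 0.0000 + 0.0000 + 0.1697 + 0.0002 + 0.0600 + 0.0071 + 0.0000 = 0.2620 (working shown to 4 dp, full precision carried).
So 1 − D = 0.7380, i.e. 0.74 to 2 decimal places.

0.74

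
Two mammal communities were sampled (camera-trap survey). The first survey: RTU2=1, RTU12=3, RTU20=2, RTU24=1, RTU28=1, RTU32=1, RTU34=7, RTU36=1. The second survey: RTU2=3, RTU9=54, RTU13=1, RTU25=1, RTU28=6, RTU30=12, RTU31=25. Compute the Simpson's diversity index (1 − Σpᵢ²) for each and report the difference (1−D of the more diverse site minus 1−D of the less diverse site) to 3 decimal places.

The first survey: N=17, proportions 0.058824, 0.176471, 0.117647, 0.058824, 0.058824, 0.058824, 0.411765, 0.058824, giving 1−D = 0.768166 (working shown to 6 dp, full precision carried).
The second survey: N=102, proportions 0.029412, 0.529412, 0.009804, 0.009804, 0.058824, 0.117647, 0.245098, giving 1−D = 0.641292.
Difference = |0.768166 − 0.641292| = 0.126874, i.e. 0.127 to 3 decimal places.

0.127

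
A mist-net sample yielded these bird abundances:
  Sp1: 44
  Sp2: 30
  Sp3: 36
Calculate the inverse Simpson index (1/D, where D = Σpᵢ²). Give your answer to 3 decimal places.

2.928

Total N = 44+30+36 = 110, so the proportions are 0.4, 0.272727, 0.327273 (working shown to 6 dp, full precision carried).
D = 0.4² + 0.272727² + 0.327273² = 0.160000 + 0.074380 + 0.107107 = 0.341488.
So 1/D = 2.92836, i.e. 2.928 to 3 decimal places.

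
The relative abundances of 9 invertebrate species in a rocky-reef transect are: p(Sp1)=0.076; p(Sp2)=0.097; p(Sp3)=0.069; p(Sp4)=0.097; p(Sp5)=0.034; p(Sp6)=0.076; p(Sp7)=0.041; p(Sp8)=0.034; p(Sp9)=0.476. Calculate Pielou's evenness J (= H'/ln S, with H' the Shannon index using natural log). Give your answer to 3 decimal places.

H' = −Σ pᵢ ln pᵢ = −((-0.19585) + (-0.22631) + (-0.18448) + (-0.22631) + (-0.11497) + (-0.19585) + (-0.13096) + (-0.11497) + (-0.35335)) = 1.74305 (working shown to 5 dp, full precision carried).
With S = 9 species, ln S = 2.19722, so J = 1.74305/2.19722 = 0.79330, i.e. 0.793 to 3 decimal places.

0.793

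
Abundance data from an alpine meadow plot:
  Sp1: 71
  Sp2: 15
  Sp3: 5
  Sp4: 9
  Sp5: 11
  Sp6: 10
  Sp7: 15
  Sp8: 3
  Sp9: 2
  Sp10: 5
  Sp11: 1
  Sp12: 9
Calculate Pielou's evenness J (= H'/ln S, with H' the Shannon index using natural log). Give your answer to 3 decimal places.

Total N = 71+15+5+9+11+10+15+3+2+5+1+9 = 156, so the proportions are 0.45513, 0.09615, 0.03205, 0.05769, 0.07051, 0.0641, 0.09615, 0.01923, 0.01282, 0.03205, 0.00641, 0.05769 (working shown to 5 dp, full precision carried).
H' = −Σ pᵢ ln pᵢ = −((-0.35827) + (-0.22517) + (-0.11027) + (-0.16457) + (-0.18700) + (-0.17611) + (-0.22517) + (-0.07599) + (-0.05586) + (-0.11027) + (-0.03237) + (-0.16457)) = 1.88562.
With S = 12 species, ln S = 2.48491, so J = 1.88562/2.48491 = 0.75883, i.e. 0.759 to 3 decimal places.

0.759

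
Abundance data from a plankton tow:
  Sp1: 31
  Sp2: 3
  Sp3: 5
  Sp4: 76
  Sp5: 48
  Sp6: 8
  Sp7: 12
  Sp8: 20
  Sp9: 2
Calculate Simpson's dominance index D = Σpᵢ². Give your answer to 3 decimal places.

0.231

Total N = 31+3+5+76+48+8+12+20+2 = 205, so the proportions are 0.15122, 0.01463, 0.02439, 0.37073, 0.23415, 0.03902, 0.05854, 0.09756, 0.00976 (working shown to 5 dp, full precision carried).
D = 0.15122² + 0.01463² + 0.02439² + 0.37073² + 0.23415² + 0.03902² + 0.05854² + 0.09756² + 0.00976² = 0.02287 + 0.00021 + 0.00059 + 0.13744 + 0.05482 + 0.00152 + 0.00343 + 0.00952 + 0.00010 = 0.23051.
To 3 decimal places, D = 0.231.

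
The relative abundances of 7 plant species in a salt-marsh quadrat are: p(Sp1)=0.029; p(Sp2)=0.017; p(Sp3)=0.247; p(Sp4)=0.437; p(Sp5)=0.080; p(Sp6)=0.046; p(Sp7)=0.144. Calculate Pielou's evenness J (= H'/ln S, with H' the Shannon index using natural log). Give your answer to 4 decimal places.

0.7718

H' = −Σ pᵢ ln pᵢ = −((-0.102673) + (-0.069267) + (-0.345397) + (-0.361758) + (-0.202058) + (-0.141639) + (-0.279064)) = 1.501857 (working shown to 6 dp, full precision carried).
With S = 7 species, ln S = 1.945910, so J = 1.501857/1.945910 = 0.771802, i.e. 0.7718 to 4 decimal places.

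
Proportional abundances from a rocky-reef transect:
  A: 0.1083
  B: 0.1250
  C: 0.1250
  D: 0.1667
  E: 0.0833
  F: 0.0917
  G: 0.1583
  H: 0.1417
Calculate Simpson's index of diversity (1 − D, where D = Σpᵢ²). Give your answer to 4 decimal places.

0.8687

D = 0.1083² + 0.125² + 0.125² + 0.1667² + 0.0833² + 0.0917² + 0.1583² + 0.1417² = 0.011729 + 0.015625 + 0.015625 + 0.027789 + 0.006939 + 0.008409 + 0.025059 + 0.020079 = 0.131253 (working shown to 6 dp, full precision carried).
So 1 − D = 0.868747, i.e. 0.8687 to 4 decimal places.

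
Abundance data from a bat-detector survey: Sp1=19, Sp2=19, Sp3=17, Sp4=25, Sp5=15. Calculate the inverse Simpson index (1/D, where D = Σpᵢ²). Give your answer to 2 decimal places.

Total N = 19+19+17+25+15 = 95, so the proportions are 0.2, 0.2, 0.178947, 0.263158, 0.157895 (working shown to 6 dp, full precision carried).
D = 0.2² + 0.2² + 0.178947² + 0.263158² + 0.157895² = 0.040000 + 0.040000 + 0.032022 + 0.069252 + 0.024931 = 0.206205.
So 1/D = 4.8495, i.e. 4.85 to 2 decimal places.

4.85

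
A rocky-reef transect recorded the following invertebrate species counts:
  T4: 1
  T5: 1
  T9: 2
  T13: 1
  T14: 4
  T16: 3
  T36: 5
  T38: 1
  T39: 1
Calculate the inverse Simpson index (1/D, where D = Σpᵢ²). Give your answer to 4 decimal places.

Total N = 1+1+2+1+4+3+5+1+1 = 19, so the proportions are 0.05263158, 0.05263158, 0.10526316, 0.05263158, 0.21052632, 0.15789474, 0.26315789, 0.05263158, 0.05263158 (working shown to 8 dp, full precision carried).
D = 0.05263158² + 0.05263158² + 0.10526316² + 0.05263158² + 0.21052632² + 0.15789474² + 0.26315789² + 0.05263158² + 0.05263158² = 0.00277008 + 0.00277008 + 0.01108033 + 0.00277008 + 0.04432133 + 0.02493075 + 0.06925208 + 0.00277008 + 0.00277008 = 0.16343490.
So 1/D = 6.118644, i.e. 6.1186 to 4 decimal places.

6.1186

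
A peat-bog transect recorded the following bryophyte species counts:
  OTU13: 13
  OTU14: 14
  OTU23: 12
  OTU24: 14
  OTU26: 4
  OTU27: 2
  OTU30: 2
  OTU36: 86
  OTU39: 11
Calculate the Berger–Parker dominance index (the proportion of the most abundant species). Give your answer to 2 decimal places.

Total N = 13+14+12+14+4+2+2+86+11 = 158, so the proportions are 0.0823, 0.0886, 0.0759, 0.0886, 0.0253, 0.0127, 0.0127, 0.5443, 0.0696 (working shown to 4 dp, full precision carried).
The largest proportion is 0.5443, i.e. d = 0.54 to 2 decimal places.

0.54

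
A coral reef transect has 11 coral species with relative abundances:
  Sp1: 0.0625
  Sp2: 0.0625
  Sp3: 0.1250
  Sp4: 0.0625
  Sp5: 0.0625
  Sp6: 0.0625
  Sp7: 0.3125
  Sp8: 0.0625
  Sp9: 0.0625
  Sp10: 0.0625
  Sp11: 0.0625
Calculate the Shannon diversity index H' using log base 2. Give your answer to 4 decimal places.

3.1494

Each pᵢ log₂ pᵢ term (working shown to 6 dp, full precision carried): 0.0625×(-4.000000)=-0.250000, 0.0625×(-4.000000)=-0.250000, 0.125×(-3.000000)=-0.375000, 0.0625×(-4.000000)=-0.250000, 0.0625×(-4.000000)=-0.250000, 0.0625×(-4.000000)=-0.250000, 0.3125×(-1.678072)=-0.524397, 0.0625×(-4.000000)=-0.250000, 0.0625×(-4.000000)=-0.250000, 0.0625×(-4.000000)=-0.250000, 0.0625×(-4.000000)=-0.250000.
Sum = -3.149397, so H' = 3.1494.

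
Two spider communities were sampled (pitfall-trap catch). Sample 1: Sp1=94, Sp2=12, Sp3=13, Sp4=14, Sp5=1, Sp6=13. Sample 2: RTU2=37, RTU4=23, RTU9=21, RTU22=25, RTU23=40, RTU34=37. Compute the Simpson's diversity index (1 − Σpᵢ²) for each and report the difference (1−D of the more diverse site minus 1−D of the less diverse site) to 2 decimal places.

Sample 1: N=147, proportions 0.639456, 0.081633, 0.088435, 0.095238, 0.006803, 0.088435, giving 1−D = 0.559674 (working shown to 6 dp, full precision carried).
Sample 2: N=183, proportions 0.202186, 0.125683, 0.114754, 0.136612, 0.218579, 0.202186, giving 1−D = 0.822837.
Difference = |0.559674 − 0.822837| = 0.263163, i.e. 0.26 to 2 decimal places.

0.26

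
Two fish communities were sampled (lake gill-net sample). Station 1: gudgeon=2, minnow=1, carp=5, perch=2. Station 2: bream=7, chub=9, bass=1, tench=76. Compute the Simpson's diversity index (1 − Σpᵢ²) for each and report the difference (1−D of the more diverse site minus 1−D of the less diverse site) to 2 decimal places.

0.34

Station 1: N=10, proportions 0.2, 0.1, 0.5, 0.2, giving 1−D = 0.6600 (working shown to 4 dp, full precision carried).
Station 2: N=93, proportions 0.0753, 0.0968, 0.0108, 0.8172, giving 1−D = 0.3170.
Difference = |0.6600 − 0.3170| = 0.3430, i.e. 0.34 to 2 decimal places.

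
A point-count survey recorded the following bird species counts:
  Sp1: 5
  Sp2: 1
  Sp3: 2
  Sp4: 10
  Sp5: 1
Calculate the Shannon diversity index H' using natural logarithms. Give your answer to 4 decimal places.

Total N = 5+1+2+10+1 = 19, so the proportions are 0.263158, 0.052632, 0.105263, 0.526316, 0.052632 (working shown to 6 dp, full precision carried).
Each pᵢ ln pᵢ term: 0.263158×(-1.335001)=-0.351316, 0.052632×(-2.944439)=-0.154970, 0.105263×(-2.251292)=-0.236978, 0.526316×(-0.641854)=-0.337818, 0.052632×(-2.944439)=-0.154970.
Sum = -1.236053, so H' = 1.2361.

1.2361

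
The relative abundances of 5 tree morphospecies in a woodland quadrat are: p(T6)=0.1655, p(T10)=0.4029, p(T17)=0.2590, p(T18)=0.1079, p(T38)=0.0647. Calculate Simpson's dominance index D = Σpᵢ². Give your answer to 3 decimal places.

D = 0.1655² + 0.4029² + 0.259² + 0.1079² + 0.0647² = 0.02739 + 0.16233 + 0.06708 + 0.01164 + 0.00419 = 0.27263 (working shown to 5 dp, full precision carried).
To 3 decimal places, D = 0.273.

0.273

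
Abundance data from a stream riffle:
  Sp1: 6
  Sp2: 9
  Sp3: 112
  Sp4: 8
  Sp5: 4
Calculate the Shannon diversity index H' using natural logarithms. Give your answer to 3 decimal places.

Total N = 6+9+112+8+4 = 139, so the proportions are 0.04317, 0.06475, 0.80576, 0.05755, 0.02878 (working shown to 5 dp, full precision carried).
Each pᵢ ln pᵢ term: 0.04317×(-3.14271)=-0.13566, 0.06475×(-2.73725)=-0.17723, 0.80576×(-0.21598)=-0.17402, 0.05755×(-2.85503)=-0.16432, 0.02878×(-3.54818)=-0.10211.
Sum = -0.75334, so H' = 0.753.

0.753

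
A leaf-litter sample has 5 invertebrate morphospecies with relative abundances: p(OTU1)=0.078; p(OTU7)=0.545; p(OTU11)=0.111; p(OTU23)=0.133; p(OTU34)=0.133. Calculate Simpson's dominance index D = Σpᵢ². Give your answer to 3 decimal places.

0.351

D = 0.078² + 0.545² + 0.111² + 0.133² + 0.133² = 0.00608 + 0.29703 + 0.01232 + 0.01769 + 0.01769 = 0.35081 (working shown to 5 dp, full precision carried).
To 3 decimal places, D = 0.351.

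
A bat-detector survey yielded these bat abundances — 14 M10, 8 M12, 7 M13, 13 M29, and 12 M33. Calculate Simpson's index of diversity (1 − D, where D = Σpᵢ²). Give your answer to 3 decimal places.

Total N = 14+8+7+13+12 = 54, so the proportions are 0.25926, 0.14815, 0.12963, 0.24074, 0.22222 (working shown to 5 dp, full precision carried).
D = 0.25926² + 0.14815² + 0.12963² + 0.24074² + 0.22222² = 0.06722 + 0.02195 + 0.01680 + 0.05796 + 0.04938 = 0.21331.
So 1 − D = 0.78669, i.e. 0.787 to 3 decimal places.

0.787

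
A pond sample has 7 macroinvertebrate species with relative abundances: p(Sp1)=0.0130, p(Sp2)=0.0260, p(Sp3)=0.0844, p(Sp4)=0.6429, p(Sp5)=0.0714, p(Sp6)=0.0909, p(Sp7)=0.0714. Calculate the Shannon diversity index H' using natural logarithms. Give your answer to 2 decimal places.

1.24

Each pᵢ ln pᵢ term (working shown to 4 dp, full precision carried): 0.013×(-4.3428)=-0.0565, 0.026×(-3.6497)=-0.0949, 0.0844×(-2.4722)=-0.2087, 0.6429×(-0.4418)=-0.2840, 0.0714×(-2.6395)=-0.1885, 0.0909×(-2.3980)=-0.2180, 0.0714×(-2.6395)=-0.1885.
Sum = -1.2389, so H' = 1.24.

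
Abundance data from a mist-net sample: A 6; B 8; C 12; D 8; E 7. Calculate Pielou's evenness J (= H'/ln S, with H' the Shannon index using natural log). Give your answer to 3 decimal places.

0.982

Total N = 6+8+12+8+7 = 41, so the proportions are 0.14634, 0.19512, 0.29268, 0.19512, 0.17073 (working shown to 5 dp, full precision carried).
H' = −Σ pᵢ ln pᵢ = −((-0.28124) + (-0.31885) + (-0.35961) + (-0.31885) + (-0.30180)) = 1.58036.
With S = 5 species, ln S = 1.60944, so J = 1.58036/1.60944 = 0.98193, i.e. 0.982 to 3 decimal places.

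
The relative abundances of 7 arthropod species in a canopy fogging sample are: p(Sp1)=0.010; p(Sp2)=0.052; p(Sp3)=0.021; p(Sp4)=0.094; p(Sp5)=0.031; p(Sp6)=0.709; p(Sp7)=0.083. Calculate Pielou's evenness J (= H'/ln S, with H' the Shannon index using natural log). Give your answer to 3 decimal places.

H' = −Σ pᵢ ln pᵢ = −((-0.04605) + (-0.15374) + (-0.08113) + (-0.22226) + (-0.10769) + (-0.24382) + (-0.20658)) = 1.06127 (working shown to 5 dp, full precision carried).
With S = 7 species, ln S = 1.94591, so J = 1.06127/1.94591 = 0.54538, i.e. 0.545 to 3 decimal places.

0.545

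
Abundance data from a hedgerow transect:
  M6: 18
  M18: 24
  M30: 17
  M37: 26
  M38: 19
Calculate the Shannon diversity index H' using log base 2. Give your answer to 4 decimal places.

2.3013

Total N = 18+24+17+26+19 = 104, so the proportions are 0.173077, 0.230769, 0.163462, 0.25, 0.182692 (working shown to 6 dp, full precision carried).
Each pᵢ log₂ pᵢ term: 0.173077×(-2.530515)=-0.437974, 0.230769×(-2.115477)=-0.488187, 0.163462×(-2.612977)=-0.427121, 0.25×(-2.000000)=-0.500000, 0.182692×(-2.452512)=-0.448055.
Sum = -2.301337, so H' = 2.3013.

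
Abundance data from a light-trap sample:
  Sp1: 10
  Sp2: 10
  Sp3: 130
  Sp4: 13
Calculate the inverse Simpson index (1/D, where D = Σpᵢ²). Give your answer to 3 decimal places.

1.539

Total N = 10+10+130+13 = 163, so the proportions are 0.06135, 0.06135, 0.797546, 0.079755 (working shown to 6 dp, full precision carried).
D = 0.06135² + 0.06135² + 0.797546² + 0.079755² = 0.003764 + 0.003764 + 0.636080 + 0.006361 = 0.649968.
So 1/D = 1.53854, i.e. 1.539 to 3 decimal places.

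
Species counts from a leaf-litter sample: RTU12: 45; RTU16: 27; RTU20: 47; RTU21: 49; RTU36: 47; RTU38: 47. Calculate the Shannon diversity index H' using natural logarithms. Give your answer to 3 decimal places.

1.775

Total N = 45+27+47+49+47+47 = 262, so the proportions are 0.17176, 0.10305, 0.17939, 0.18702, 0.17939, 0.17939 (working shown to 5 dp, full precision carried).
Each pᵢ ln pᵢ term: 0.17176×(-1.76168)=-0.30258, 0.10305×(-2.27251)=-0.23419, 0.17939×(-1.71820)=-0.30823, 0.18702×(-1.67652)=-0.31355, 0.17939×(-1.71820)=-0.30823, 0.17939×(-1.71820)=-0.30823.
Sum = -1.77500, so H' = 1.775.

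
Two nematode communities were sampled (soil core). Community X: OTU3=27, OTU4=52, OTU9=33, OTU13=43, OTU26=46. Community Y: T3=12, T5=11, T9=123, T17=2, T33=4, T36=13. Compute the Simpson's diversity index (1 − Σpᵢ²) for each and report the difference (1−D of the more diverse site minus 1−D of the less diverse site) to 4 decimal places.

0.3623

Community X: N=201, proportions 0.134328, 0.258706, 0.164179, 0.21393, 0.228856, giving 1−D = 0.789931 (working shown to 6 dp, full precision carried).
Community Y: N=165, proportions 0.072727, 0.066667, 0.745455, 0.012121, 0.024242, 0.078788, giving 1−D = 0.427622.
Difference = |0.789931 − 0.427622| = 0.362309, i.e. 0.3623 to 4 decimal places.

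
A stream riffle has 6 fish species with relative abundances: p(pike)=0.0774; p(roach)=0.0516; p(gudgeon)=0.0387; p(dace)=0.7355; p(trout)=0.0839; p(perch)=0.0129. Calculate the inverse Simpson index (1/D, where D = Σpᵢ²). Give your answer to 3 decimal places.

1.791

D = 0.0774² + 0.0516² + 0.0387² + 0.7355² + 0.0839² + 0.0129² = 0.005991 + 0.002663 + 0.001498 + 0.540960 + 0.007039 + 0.000166 = 0.558317 (working shown to 6 dp, full precision carried).
So 1/D = 1.79110, i.e. 1.791 to 3 decimal places.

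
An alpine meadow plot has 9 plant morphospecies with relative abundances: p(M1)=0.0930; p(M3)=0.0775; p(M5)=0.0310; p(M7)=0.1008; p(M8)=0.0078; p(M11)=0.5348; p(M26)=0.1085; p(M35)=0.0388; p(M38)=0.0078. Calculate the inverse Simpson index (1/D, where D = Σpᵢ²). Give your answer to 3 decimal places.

D = 0.093² + 0.0775² + 0.031² + 0.1008² + 0.0078² + 0.5348² + 0.1085² + 0.0388² + 0.0078² = 0.008649 + 0.006006 + 0.000961 + 0.010161 + 0.000061 + 0.286011 + 0.011772 + 0.001505 + 0.000061 = 0.325187 (working shown to 6 dp, full precision carried).
So 1/D = 3.07515, i.e. 3.075 to 3 decimal places.

3.075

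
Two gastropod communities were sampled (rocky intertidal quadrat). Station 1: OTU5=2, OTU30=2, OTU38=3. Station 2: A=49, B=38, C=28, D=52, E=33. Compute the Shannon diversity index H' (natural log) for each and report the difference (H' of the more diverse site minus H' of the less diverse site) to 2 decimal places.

Station 1: N=7, proportions 0.2857, 0.2857, 0.4286, giving H' = 1.0790 (working shown to 4 dp, full precision carried).
Station 2: N=200, proportions 0.245, 0.19, 0.14, 0.26, 0.165, giving H' = 1.5829.
Difference = |1.0790 − 1.5829| = 0.5039, i.e. 0.50 to 2 decimal places.

0.50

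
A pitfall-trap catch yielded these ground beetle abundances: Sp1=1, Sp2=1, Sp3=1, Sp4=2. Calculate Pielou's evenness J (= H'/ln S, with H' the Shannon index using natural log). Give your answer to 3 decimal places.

0.961

Total N = 1+1+1+2 = 5, so the proportions are 0.2, 0.2, 0.2, 0.4 (working shown to 5 dp, full precision carried).
H' = −Σ pᵢ ln pᵢ = −((-0.32189) + (-0.32189) + (-0.32189) + (-0.36652)) = 1.33218.
With S = 4 species, ln S = 1.38629, so J = 1.33218/1.38629 = 0.96096, i.e. 0.961 to 3 decimal places.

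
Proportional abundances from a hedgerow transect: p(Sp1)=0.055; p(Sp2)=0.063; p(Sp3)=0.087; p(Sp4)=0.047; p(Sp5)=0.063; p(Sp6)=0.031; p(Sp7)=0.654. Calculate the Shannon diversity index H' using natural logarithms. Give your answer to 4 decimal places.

1.2494

Each pᵢ ln pᵢ term (working shown to 6 dp, full precision carried): 0.055×(-2.900422)=-0.159523, 0.063×(-2.764621)=-0.174171, 0.087×(-2.441847)=-0.212441, 0.047×(-3.057608)=-0.143708, 0.063×(-2.764621)=-0.174171, 0.031×(-3.473768)=-0.107687, 0.654×(-0.424648)=-0.277720.
Sum = -1.249420, so H' = 1.2494.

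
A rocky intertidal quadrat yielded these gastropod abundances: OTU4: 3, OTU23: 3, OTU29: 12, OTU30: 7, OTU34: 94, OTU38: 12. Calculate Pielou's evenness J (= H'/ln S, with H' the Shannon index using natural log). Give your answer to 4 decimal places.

0.5612

Total N = 3+3+12+7+94+12 = 131, so the proportions are 0.022901, 0.022901, 0.091603, 0.053435, 0.717557, 0.091603 (working shown to 6 dp, full precision carried).
H' = −Σ pᵢ ln pᵢ = −((-0.086487) + (-0.086487) + (-0.218958) + (-0.156527) + (-0.238159) + (-0.218958)) = 1.005575.
With S = 6 species, ln S = 1.791759, so J = 1.005575/1.791759 = 0.561222, i.e. 0.5612 to 4 decimal places.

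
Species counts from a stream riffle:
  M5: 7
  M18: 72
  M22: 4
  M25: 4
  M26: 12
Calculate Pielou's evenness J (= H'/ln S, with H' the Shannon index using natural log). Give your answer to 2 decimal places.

0.58

Total N = 7+72+4+4+12 = 99, so the proportions are 0.0707, 0.7273, 0.0404, 0.0404, 0.1212 (working shown to 4 dp, full precision carried).
H' = −Σ pᵢ ln pᵢ = −((-0.1873) + (-0.2316) + (-0.1296) + (-0.1296) + (-0.2558)) = 0.9340.
With S = 5 species, ln S = 1.6094, so J = 0.9340/1.6094 = 0.5803, i.e. 0.58 to 2 decimal places.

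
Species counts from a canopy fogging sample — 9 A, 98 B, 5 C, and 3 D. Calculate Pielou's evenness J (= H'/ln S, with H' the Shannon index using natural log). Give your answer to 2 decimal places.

Total N = 9+98+5+3 = 115, so the proportions are 0.0783, 0.8522, 0.0435, 0.0261 (working shown to 4 dp, full precision carried).
H' = −Σ pᵢ ln pᵢ = −((-0.1994) + (-0.1363) + (-0.1363) + (-0.0951)) = 0.5672.
With S = 4 species, ln S = 1.3863, so J = 0.5672/1.3863 = 0.4091, i.e. 0.41 to 2 decimal places.

0.41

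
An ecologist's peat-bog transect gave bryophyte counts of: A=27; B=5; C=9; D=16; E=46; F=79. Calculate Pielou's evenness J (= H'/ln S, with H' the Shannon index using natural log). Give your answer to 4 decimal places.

Total N = 27+5+9+16+46+79 = 182, so the proportions are 0.148352, 0.027473, 0.049451, 0.087912, 0.252747, 0.434066 (working shown to 6 dp, full precision carried).
H' = −Σ pᵢ ln pᵢ = −((-0.283080) + (-0.098752) + (-0.148687) + (-0.213751) + (-0.347620) + (-0.362254)) = 1.454143.
With S = 6 species, ln S = 1.791759, so J = 1.454143/1.791759 = 0.811573, i.e. 0.8116 to 4 decimal places.

0.8116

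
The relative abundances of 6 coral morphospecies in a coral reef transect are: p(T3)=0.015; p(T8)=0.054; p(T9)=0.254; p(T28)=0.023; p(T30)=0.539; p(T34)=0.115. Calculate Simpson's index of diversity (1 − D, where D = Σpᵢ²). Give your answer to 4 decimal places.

0.6281

D = 0.015² + 0.054² + 0.254² + 0.023² + 0.539² + 0.115² = 0.000225 + 0.002916 + 0.064516 + 0.000529 + 0.290521 + 0.013225 = 0.371932 (working shown to 6 dp, full precision carried).
So 1 − D = 0.628068, i.e. 0.6281 to 4 decimal places.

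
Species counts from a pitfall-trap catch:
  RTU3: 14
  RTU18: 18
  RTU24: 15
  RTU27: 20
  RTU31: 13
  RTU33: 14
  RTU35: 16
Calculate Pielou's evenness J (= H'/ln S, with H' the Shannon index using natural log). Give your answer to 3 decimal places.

0.995

Total N = 14+18+15+20+13+14+16 = 110, so the proportions are 0.12727, 0.16364, 0.13636, 0.18182, 0.11818, 0.12727, 0.14545 (working shown to 5 dp, full precision carried).
H' = −Σ pᵢ ln pᵢ = −((-0.26236) + (-0.29620) + (-0.27170) + (-0.30995) + (-0.25238) + (-0.26236) + (-0.28042)) = 1.93538.
With S = 7 species, ln S = 1.94591, so J = 1.93538/1.94591 = 0.99459, i.e. 0.995 to 3 decimal places.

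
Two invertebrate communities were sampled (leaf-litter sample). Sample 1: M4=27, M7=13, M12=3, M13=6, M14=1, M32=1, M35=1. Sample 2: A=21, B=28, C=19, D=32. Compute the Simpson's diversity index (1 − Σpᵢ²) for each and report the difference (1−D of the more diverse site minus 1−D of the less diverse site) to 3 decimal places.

Sample 1: N=52, proportions 0.51923, 0.25, 0.05769, 0.11538, 0.01923, 0.01923, 0.01923, giving 1−D = 0.65015 (working shown to 5 dp, full precision carried).
Sample 2: N=100, proportions 0.21, 0.28, 0.19, 0.32, giving 1−D = 0.73900.
Difference = |0.65015 − 0.73900| = 0.08885, i.e. 0.089 to 3 decimal places.

0.089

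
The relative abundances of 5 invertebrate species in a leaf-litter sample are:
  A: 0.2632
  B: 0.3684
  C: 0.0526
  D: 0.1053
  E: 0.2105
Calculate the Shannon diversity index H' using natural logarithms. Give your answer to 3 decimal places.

Each pᵢ ln pᵢ term (working shown to 5 dp, full precision carried): 0.2632×(-1.33484)=-0.35133, 0.3684×(-0.99859)=-0.36788, 0.0526×(-2.94504)=-0.15491, 0.1053×(-2.25094)=-0.23702, 0.2105×(-1.55827)=-0.32802.
Sum = -1.43916, so H' = 1.439.

1.439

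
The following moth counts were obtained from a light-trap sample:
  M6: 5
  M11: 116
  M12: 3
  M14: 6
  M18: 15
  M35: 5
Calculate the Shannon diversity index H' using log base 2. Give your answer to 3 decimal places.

1.245

Total N = 5+116+3+6+15+5 = 150, so the proportions are 0.03333, 0.77333, 0.02, 0.04, 0.1, 0.03333 (working shown to 5 dp, full precision carried).
Each pᵢ log₂ pᵢ term: 0.03333×(-4.90689)=-0.16356, 0.77333×(-0.37084)=-0.28678, 0.02×(-5.64386)=-0.11288, 0.04×(-4.64386)=-0.18575, 0.1×(-3.32193)=-0.33219, 0.03333×(-4.90689)=-0.16356.
Sum = -1.24473, so H' = 1.245.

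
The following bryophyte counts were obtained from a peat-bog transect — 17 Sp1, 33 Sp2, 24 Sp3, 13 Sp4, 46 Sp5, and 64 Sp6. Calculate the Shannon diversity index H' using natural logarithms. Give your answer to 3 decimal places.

1.651

Total N = 17+33+24+13+46+64 = 197, so the proportions are 0.08629, 0.16751, 0.12183, 0.06599, 0.2335, 0.32487 (working shown to 5 dp, full precision carried).
Each pᵢ ln pᵢ term: 0.08629×(-2.44999)=-0.21142, 0.16751×(-1.78670)=-0.29929, 0.12183×(-2.10515)=-0.25646, 0.06599×(-2.71825)=-0.17938, 0.2335×(-1.45456)=-0.33964, 0.32487×(-1.12432)=-0.36526.
Sum = -1.65146, so H' = 1.651.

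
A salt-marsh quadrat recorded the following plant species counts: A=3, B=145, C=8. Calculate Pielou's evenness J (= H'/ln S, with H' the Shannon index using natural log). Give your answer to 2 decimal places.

Total N = 3+145+8 = 156, so the proportions are 0.0192, 0.9295, 0.0513 (working shown to 4 dp, full precision carried).
H' = −Σ pᵢ ln pᵢ = −((-0.0760) + (-0.0680) + (-0.1523)) = 0.2963.
With S = 3 species, ln S = 1.0986, so J = 0.2963/1.0986 = 0.2697, i.e. 0.27 to 2 decimal places.

0.27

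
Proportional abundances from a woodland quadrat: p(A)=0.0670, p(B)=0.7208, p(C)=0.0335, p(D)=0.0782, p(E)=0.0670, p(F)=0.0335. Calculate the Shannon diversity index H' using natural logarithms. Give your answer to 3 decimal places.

Each pᵢ ln pᵢ term (working shown to 5 dp, full precision carried): 0.067×(-2.70306)=-0.18111, 0.7208×(-0.32739)=-0.23599, 0.0335×(-3.39621)=-0.11377, 0.0782×(-2.54849)=-0.19929, 0.067×(-2.70306)=-0.18111, 0.0335×(-3.39621)=-0.11377.
Sum = -1.02503, so H' = 1.025.

1.025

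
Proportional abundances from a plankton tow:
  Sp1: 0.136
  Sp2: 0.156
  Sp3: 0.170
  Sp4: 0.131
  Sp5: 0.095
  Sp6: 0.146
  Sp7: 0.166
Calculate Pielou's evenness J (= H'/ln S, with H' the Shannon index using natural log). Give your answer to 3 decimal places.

H' = −Σ pᵢ ln pᵢ = −((-0.27133) + (-0.28983) + (-0.30123) + (-0.26627) + (-0.22362) + (-0.28093) + (-0.29810)) = 1.93131 (working shown to 5 dp, full precision carried).
With S = 7 species, ln S = 1.94591, so J = 1.93131/1.94591 = 0.99249, i.e. 0.992 to 3 decimal places.

0.992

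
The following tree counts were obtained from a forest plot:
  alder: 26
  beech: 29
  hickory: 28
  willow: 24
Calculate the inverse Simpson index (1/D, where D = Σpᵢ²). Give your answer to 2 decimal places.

Total N = 26+29+28+24 = 107, so the proportions are 0.242991, 0.271028, 0.261682, 0.224299 (working shown to 6 dp, full precision carried).
D = 0.242991² + 0.271028² + 0.261682² + 0.224299² = 0.059044 + 0.073456 + 0.068478 + 0.050310 = 0.251288.
So 1/D = 3.9795, i.e. 3.98 to 2 decimal places.

3.98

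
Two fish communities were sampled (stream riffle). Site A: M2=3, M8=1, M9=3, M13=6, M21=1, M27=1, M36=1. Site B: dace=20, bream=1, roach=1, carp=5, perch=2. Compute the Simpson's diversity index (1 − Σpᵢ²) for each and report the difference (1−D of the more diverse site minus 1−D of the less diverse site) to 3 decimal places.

0.286

Site A: N=16, proportions 0.1875, 0.0625, 0.1875, 0.375, 0.0625, 0.0625, 0.0625, giving 1−D = 0.773438 (working shown to 6 dp, full precision carried).
Site B: N=29, proportions 0.689655, 0.034483, 0.034483, 0.172414, 0.068966, giving 1−D = 0.487515.
Difference = |0.773438 − 0.487515| = 0.285923, i.e. 0.286 to 3 decimal places.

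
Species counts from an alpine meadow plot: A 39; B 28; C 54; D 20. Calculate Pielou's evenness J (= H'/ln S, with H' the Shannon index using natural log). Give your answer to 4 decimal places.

0.9530

Total N = 39+28+54+20 = 141, so the proportions are 0.276596, 0.198582, 0.382979, 0.141844 (working shown to 6 dp, full precision carried).
H' = −Σ pᵢ ln pᵢ = −((-0.355480) + (-0.321018) + (-0.367574) + (-0.277025)) = 1.321097.
With S = 4 species, ln S = 1.386294, so J = 1.321097/1.386294 = 0.952970, i.e. 0.9530 to 4 decimal places.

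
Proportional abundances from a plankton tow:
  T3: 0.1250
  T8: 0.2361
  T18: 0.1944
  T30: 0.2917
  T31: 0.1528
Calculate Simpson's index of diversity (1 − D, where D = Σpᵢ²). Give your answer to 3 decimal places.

0.782

D = 0.125² + 0.2361² + 0.1944² + 0.2917² + 0.1528² = 0.01562 + 0.05574 + 0.03779 + 0.08509 + 0.02335 = 0.21760 (working shown to 5 dp, full precision carried).
So 1 − D = 0.78240, i.e. 0.782 to 3 decimal places.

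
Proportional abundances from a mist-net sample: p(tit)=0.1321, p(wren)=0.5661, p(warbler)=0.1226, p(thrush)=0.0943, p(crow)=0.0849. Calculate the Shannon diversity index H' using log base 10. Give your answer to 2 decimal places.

Each pᵢ log₁₀ pᵢ term (working shown to 4 dp, full precision carried): 0.1321×(-0.8791)=-0.1161, 0.5661×(-0.2471)=-0.1399, 0.1226×(-0.9115)=-0.1118, 0.0943×(-1.0255)=-0.0967, 0.0849×(-1.0711)=-0.0909.
Sum = -0.5554, so H' = 0.56.

0.56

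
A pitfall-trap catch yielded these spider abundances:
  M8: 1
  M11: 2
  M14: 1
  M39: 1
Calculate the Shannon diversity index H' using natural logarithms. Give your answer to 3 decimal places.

Total N = 1+2+1+1 = 5, so the proportions are 0.2, 0.4, 0.2, 0.2 (working shown to 5 dp, full precision carried).
Each pᵢ ln pᵢ term: 0.2×(-1.60944)=-0.32189, 0.4×(-0.91629)=-0.36652, 0.2×(-1.60944)=-0.32189, 0.2×(-1.60944)=-0.32189.
Sum = -1.33218, so H' = 1.332.

1.332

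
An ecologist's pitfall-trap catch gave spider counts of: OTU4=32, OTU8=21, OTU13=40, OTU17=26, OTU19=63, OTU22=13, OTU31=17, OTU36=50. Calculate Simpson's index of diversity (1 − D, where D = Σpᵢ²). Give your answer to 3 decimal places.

0.845

Total N = 32+21+40+26+63+13+17+50 = 262, so the proportions are 0.12214, 0.08015, 0.15267, 0.09924, 0.24046, 0.04962, 0.06489, 0.19084 (working shown to 5 dp, full precision carried).
D = 0.12214² + 0.08015² + 0.15267² + 0.09924² + 0.24046² + 0.04962² + 0.06489² + 0.19084² = 0.01492 + 0.00642 + 0.02331 + 0.00985 + 0.05782 + 0.00246 + 0.00421 + 0.03642 = 0.15541.
So 1 − D = 0.84459, i.e. 0.845 to 3 decimal places.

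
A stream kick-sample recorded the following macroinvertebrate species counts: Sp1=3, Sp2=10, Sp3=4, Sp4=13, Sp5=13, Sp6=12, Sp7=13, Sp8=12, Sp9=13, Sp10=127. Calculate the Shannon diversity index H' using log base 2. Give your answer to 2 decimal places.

Total N = 3+10+4+13+13+12+13+12+13+127 = 220, so the proportions are 0.0136, 0.0455, 0.0182, 0.0591, 0.0591, 0.0545, 0.0591, 0.0545, 0.0591, 0.5773 (working shown to 4 dp, full precision carried).
Each pᵢ log₂ pᵢ term: 0.0136×(-6.1964)=-0.0845, 0.0455×(-4.4594)=-0.2027, 0.0182×(-5.7814)=-0.1051, 0.0591×(-4.0809)=-0.2411, 0.0591×(-4.0809)=-0.2411, 0.0545×(-4.1964)=-0.2289, 0.0591×(-4.0809)=-0.2411, 0.0545×(-4.1964)=-0.2289, 0.0591×(-4.0809)=-0.2411, 0.5773×(-0.7927)=-0.4576.
Sum = -2.2723, so H' = 2.27.

2.27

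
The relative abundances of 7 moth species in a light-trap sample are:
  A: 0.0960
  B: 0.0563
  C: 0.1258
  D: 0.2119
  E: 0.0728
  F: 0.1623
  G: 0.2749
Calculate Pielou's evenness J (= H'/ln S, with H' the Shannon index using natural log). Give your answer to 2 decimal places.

H' = −Σ pᵢ ln pᵢ = −((-0.2250) + (-0.1620) + (-0.2608) + (-0.3288) + (-0.1907) + (-0.2951) + (-0.3550)) = 1.8174 (working shown to 4 dp, full precision carried).
With S = 7 species, ln S = 1.9459, so J = 1.8174/1.9459 = 0.9339, i.e. 0.93 to 2 decimal places.

0.93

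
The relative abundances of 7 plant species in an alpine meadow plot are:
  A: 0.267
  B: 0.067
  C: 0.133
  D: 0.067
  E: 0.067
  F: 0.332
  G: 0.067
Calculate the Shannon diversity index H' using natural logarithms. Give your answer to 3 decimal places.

1.711

Each pᵢ ln pᵢ term (working shown to 5 dp, full precision carried): 0.267×(-1.32051)=-0.35258, 0.067×(-2.70306)=-0.18111, 0.133×(-2.01741)=-0.26832, 0.067×(-2.70306)=-0.18111, 0.067×(-2.70306)=-0.18111, 0.332×(-1.10262)=-0.36607, 0.067×(-2.70306)=-0.18111.
Sum = -1.71138, so H' = 1.711.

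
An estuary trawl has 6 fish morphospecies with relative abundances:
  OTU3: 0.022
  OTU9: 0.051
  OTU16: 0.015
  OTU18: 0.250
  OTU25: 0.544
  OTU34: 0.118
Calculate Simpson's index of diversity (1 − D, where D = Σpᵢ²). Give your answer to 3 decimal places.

D = 0.022² + 0.051² + 0.015² + 0.25² + 0.544² + 0.118² = 0.00048 + 0.00260 + 0.00022 + 0.06250 + 0.29594 + 0.01392 = 0.37567 (working shown to 5 dp, full precision carried).
So 1 − D = 0.62433, i.e. 0.624 to 3 decimal places.

0.624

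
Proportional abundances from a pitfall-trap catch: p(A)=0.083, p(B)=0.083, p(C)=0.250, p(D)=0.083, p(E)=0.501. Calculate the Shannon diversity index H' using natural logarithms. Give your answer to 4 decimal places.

1.3126

Each pᵢ ln pᵢ term (working shown to 6 dp, full precision carried): 0.083×(-2.488915)=-0.206580, 0.083×(-2.488915)=-0.206580, 0.25×(-1.386294)=-0.346574, 0.083×(-2.488915)=-0.206580, 0.501×(-0.691149)=-0.346266.
Sum = -1.312579, so H' = 1.3126.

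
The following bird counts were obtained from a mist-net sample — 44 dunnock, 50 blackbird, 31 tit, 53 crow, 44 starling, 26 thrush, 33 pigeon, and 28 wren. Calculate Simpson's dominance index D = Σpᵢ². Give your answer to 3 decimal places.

Total N = 44+50+31+53+44+26+33+28 = 309, so the proportions are 0.14239, 0.16181, 0.10032, 0.17152, 0.14239, 0.08414, 0.1068, 0.09061 (working shown to 5 dp, full precision carried).
D = 0.14239² + 0.16181² + 0.10032² + 0.17152² + 0.14239² + 0.08414² + 0.1068² + 0.09061² = 0.02028 + 0.02618 + 0.01006 + 0.02942 + 0.02028 + 0.00708 + 0.01141 + 0.00821 = 0.13292.
To 3 decimal places, D = 0.133.

0.133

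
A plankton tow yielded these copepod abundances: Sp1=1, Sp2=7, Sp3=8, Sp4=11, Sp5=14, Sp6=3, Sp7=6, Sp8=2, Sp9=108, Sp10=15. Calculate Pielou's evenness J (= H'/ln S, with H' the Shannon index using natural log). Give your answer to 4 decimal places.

Total N = 1+7+8+11+14+3+6+2+108+15 = 175, so the proportions are 0.005714, 0.04, 0.045714, 0.062857, 0.08, 0.017143, 0.034286, 0.011429, 0.617143, 0.085714 (working shown to 6 dp, full precision carried).
H' = −Σ pᵢ ln pᵢ = −((-0.029513) + (-0.128755) + (-0.141044) + (-0.173919) + (-0.202058) + (-0.069706) + (-0.115647) + (-0.051104) + (-0.297867) + (-0.210577)) = 1.420191.
With S = 10 species, ln S = 2.302585, so J = 1.420191/2.302585 = 0.616781, i.e. 0.6168 to 4 decimal places.

0.6168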